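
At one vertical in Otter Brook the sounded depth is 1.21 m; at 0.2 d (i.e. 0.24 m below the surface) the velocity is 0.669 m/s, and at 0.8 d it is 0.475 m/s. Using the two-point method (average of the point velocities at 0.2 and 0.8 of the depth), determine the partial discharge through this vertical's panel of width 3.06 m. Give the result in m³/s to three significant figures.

v̄ = (0.669 + 0.475) / 2 = 0.5720 m/s
q = v̄ × d × w = 0.5720 × 1.21 × 3.06 = 2.118 m³/s

2.12 m³/s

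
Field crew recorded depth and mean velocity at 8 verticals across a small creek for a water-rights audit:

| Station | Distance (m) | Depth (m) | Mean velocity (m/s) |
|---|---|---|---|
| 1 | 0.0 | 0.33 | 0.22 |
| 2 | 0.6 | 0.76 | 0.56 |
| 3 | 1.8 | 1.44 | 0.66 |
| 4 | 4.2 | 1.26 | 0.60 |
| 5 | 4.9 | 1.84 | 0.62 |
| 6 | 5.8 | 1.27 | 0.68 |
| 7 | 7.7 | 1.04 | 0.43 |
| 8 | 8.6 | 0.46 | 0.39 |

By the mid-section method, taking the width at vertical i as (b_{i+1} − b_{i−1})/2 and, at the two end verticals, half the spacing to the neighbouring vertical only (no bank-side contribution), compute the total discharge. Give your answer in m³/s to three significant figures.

w_1 = (0.6 − 0.0)/2 = 0.3 m; q_1 = 0.22 × 0.33 × 0.3 = 0.02178 m³/s
w_2 = (1.8 − 0.0)/2 = 0.9 m; q_2 = 0.56 × 0.76 × 0.9 = 0.3830 m³/s
w_3 = (4.2 − 0.6)/2 = 1.8 m; q_3 = 0.66 × 1.44 × 1.8 = 1.711 m³/s
w_4 = (4.9 − 1.8)/2 = 1.55 m; q_4 = 0.60 × 1.26 × 1.55 = 1.172 m³/s
w_5 = (5.8 − 4.2)/2 = 0.8 m; q_5 = 0.62 × 1.84 × 0.8 = 0.9126 m³/s
w_6 = (7.7 − 4.9)/2 = 1.4 m; q_6 = 0.68 × 1.27 × 1.4 = 1.209 m³/s
w_7 = (8.6 − 5.8)/2 = 1.4 m; q_7 = 0.43 × 1.04 × 1.4 = 0.6261 m³/s
w_8 = (8.6 − 7.7)/2 = 0.45 m; q_8 = 0.39 × 0.46 × 0.45 = 0.08073 m³/s
Q = Σ qᵢ = 6.116 m³/s

6.12 m³/s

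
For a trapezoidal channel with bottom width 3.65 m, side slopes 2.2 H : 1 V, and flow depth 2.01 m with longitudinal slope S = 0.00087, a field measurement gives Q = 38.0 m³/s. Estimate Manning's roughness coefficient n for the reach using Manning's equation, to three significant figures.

0.0143

A = (b + z·y)·y = (3.65 + 2.2×2.01)×2.01 = 16.22 m²
P = b + 2y√(1+z²) = 3.65 + 2×2.01×√(1+2.2²) = 13.36 m
R = A/P = 16.22/13.36 = 1.214 m
n = (1/Q)·A·R^(2/3)·S^(1/2) = (1/38.0) × 16.22 × 1.138 × 0.02950 = 0.01433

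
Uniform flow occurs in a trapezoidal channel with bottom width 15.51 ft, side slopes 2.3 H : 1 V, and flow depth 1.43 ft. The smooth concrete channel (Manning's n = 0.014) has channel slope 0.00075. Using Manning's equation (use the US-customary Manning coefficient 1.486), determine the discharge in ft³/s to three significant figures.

87.5 ft³/s

A = (b + z·y)·y = (15.51 + 2.3×1.43)×1.43 = 26.88 ft²
P = b + 2y√(1+z²) = 15.51 + 2×1.43×√(1+2.3²) = 22.68 ft
R = A/P = 26.88/22.68 = 1.185 ft
Q = (1.486/n)·A·R^(2/3)·S^(1/2) = (1.486/0.014) × 26.88 × 1.185^(2/3) × 0.00075^(1/2) = 87.51 ft³/s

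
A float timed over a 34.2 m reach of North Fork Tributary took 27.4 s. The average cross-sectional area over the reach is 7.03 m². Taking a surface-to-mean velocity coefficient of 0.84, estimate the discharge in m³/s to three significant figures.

v_surface = L / t̄ = 34.2 / 27.4 = 1.248 m/s
v_mean = 0.84 × 1.248 = 1.048 m/s
Q = A × v_mean = 7.03 × 1.048 = 7.371 m³/s

7.37 m³/s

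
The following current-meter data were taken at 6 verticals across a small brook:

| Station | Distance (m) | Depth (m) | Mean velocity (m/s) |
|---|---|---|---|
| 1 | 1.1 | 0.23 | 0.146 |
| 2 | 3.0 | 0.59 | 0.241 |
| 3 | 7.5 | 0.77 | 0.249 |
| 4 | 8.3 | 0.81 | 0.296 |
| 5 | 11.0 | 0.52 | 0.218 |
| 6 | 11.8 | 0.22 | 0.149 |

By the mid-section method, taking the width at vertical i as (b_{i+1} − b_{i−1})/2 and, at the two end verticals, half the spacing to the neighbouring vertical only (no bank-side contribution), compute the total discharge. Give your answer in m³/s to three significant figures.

1.63 m³/s

w_1 = (3.0 − 1.1)/2 = 0.95 m; q_1 = 0.146 × 0.23 × 0.95 = 0.03190 m³/s
w_2 = (7.5 − 1.1)/2 = 3.2 m; q_2 = 0.241 × 0.59 × 3.2 = 0.4550 m³/s
w_3 = (8.3 − 3.0)/2 = 2.65 m; q_3 = 0.249 × 0.77 × 2.65 = 0.5081 m³/s
w_4 = (11.0 − 7.5)/2 = 1.75 m; q_4 = 0.296 × 0.81 × 1.75 = 0.4196 m³/s
w_5 = (11.8 − 8.3)/2 = 1.75 m; q_5 = 0.218 × 0.52 × 1.75 = 0.1984 m³/s
w_6 = (11.8 − 11.0)/2 = 0.4 m; q_6 = 0.149 × 0.22 × 0.4 = 0.01311 m³/s
Q = Σ qᵢ = 1.626 m³/s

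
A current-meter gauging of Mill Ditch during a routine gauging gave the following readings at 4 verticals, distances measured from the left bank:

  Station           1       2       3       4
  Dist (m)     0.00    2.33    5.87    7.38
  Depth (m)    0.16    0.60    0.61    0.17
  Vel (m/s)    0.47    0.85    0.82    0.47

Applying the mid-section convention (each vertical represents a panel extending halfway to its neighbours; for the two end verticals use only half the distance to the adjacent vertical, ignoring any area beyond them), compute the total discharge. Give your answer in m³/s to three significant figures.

2.91 m³/s

w_1 = (2.33 − 0.00)/2 = 1.165 m; q_1 = 0.47 × 0.16 × 1.165 = 0.08761 m³/s
w_2 = (5.87 − 0.00)/2 = 2.935 m; q_2 = 0.85 × 0.60 × 2.935 = 1.497 m³/s
w_3 = (7.38 − 2.33)/2 = 2.525 m; q_3 = 0.82 × 0.61 × 2.525 = 1.263 m³/s
w_4 = (7.38 − 5.87)/2 = 0.755 m; q_4 = 0.47 × 0.17 × 0.755 = 0.06032 m³/s
Q = Σ qᵢ = 2.908 m³/s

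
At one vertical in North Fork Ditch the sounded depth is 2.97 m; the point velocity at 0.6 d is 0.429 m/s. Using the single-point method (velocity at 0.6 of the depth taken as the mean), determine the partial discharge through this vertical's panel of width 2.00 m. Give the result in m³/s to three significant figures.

2.55 m³/s

v̄ = v₀.₆ = 0.429 m/s
q = v̄ × d × w = 0.4290 × 2.97 × 2.00 = 2.548 m³/s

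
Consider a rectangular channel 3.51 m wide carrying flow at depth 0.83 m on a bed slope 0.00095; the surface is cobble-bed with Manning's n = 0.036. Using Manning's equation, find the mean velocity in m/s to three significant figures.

0.584 m/s

A = b·y = 3.51 × 0.83 = 2.913 m²
P = b + 2y = 3.51 + 2×0.83 = 5.170 m
R = A/P = 2.913/5.170 = 0.5635 m
Q = (1/n)·A·R^(2/3)·S^(1/2) = (1/0.036) × 2.913 × 0.5635^(2/3) × 0.00095^(1/2) = 1.702 m³/s
V = Q/A = 1.702/2.913 = 0.5841 m/s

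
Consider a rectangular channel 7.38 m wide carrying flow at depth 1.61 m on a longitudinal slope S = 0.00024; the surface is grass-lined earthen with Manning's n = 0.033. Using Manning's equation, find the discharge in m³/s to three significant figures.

6.02 m³/s

A = b·y = 7.38 × 1.61 = 11.88 m²
P = b + 2y = 7.38 + 2×1.61 = 10.60 m
R = A/P = 11.88/10.60 = 1.121 m
Q = (1/n)·A·R^(2/3)·S^(1/2) = (1/0.033) × 11.88 × 1.121^(2/3) × 0.00024^(1/2) = 6.019 m³/s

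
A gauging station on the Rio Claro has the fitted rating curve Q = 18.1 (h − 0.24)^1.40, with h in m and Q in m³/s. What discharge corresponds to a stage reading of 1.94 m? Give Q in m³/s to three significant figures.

Q = 18.1 × (1.94 − 0.24)^1.40 = 18.1 × 1.7^1.40 = 38.05 m³/s

38.0 m³/s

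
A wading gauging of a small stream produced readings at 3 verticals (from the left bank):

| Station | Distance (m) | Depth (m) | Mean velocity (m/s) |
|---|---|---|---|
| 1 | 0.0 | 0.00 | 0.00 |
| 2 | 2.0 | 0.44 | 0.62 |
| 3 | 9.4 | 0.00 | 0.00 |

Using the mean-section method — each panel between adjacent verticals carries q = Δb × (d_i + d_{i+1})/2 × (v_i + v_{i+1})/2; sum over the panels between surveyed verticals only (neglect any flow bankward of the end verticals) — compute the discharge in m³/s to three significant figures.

Panel 1-2: Δb = 2 m, d̄ = (0.00+0.44)/2 = 0.22, v̄ = (0.00+0.62)/2 = 0.31 → q = 2×0.22×0.31 = 0.1364 m³/s
Panel 2-3: Δb = 7.4 m, d̄ = (0.44+0.00)/2 = 0.22, v̄ = (0.62+0.00)/2 = 0.31 → q = 7.4×0.22×0.31 = 0.5047 m³/s
Q = Σ q = 0.6411 m³/s

0.641 m³/s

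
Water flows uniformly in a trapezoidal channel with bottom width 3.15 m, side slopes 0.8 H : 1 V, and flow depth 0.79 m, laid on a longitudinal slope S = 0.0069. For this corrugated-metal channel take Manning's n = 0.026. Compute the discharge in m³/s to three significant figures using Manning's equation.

A = (b + z·y)·y = (3.15 + 0.8×0.79)×0.79 = 2.988 m²
P = b + 2y√(1+z²) = 3.15 + 2×0.79×√(1+0.8²) = 5.173 m
R = A/P = 2.988/5.173 = 0.5775 m
Q = (1/n)·A·R^(2/3)·S^(1/2) = (1/0.026) × 2.988 × 0.5775^(2/3) × 0.0069^(1/2) = 6.620 m³/s

6.62 m³/s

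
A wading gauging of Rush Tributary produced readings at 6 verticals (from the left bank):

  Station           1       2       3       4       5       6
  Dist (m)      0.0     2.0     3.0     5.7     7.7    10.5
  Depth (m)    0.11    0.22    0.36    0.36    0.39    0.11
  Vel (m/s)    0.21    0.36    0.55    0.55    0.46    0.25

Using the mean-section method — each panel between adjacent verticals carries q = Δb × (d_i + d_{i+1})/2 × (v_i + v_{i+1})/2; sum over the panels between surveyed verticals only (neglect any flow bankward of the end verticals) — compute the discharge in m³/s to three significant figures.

Panel 1-2: Δb = 2 m, d̄ = (0.11+0.22)/2 = 0.165, v̄ = (0.21+0.36)/2 = 0.285 → q = 2×0.165×0.285 = 0.09405 m³/s
Panel 2-3: Δb = 1 m, d̄ = (0.22+0.36)/2 = 0.29, v̄ = (0.36+0.55)/2 = 0.455 → q = 1×0.29×0.455 = 0.1320 m³/s
Panel 3-4: Δb = 2.7 m, d̄ = (0.36+0.36)/2 = 0.36, v̄ = (0.55+0.55)/2 = 0.55 → q = 2.7×0.36×0.55 = 0.5346 m³/s
Panel 4-5: Δb = 2 m, d̄ = (0.36+0.39)/2 = 0.375, v̄ = (0.55+0.46)/2 = 0.505 → q = 2×0.375×0.505 = 0.3788 m³/s
Panel 5-6: Δb = 2.8 m, d̄ = (0.39+0.11)/2 = 0.25, v̄ = (0.46+0.25)/2 = 0.355 → q = 2.8×0.25×0.355 = 0.2485 m³/s
Q = Σ q = 1.388 m³/s

1.39 m³/s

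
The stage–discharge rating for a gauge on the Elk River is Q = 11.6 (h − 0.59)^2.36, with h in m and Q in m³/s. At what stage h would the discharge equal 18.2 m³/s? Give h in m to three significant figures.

1.80 m

h − h₀ = (Q/C)^(1/b) = (18.2/11.6)^(1/2.36) = 1.210 m
h = 0.59 + 1.210 = 1.800 m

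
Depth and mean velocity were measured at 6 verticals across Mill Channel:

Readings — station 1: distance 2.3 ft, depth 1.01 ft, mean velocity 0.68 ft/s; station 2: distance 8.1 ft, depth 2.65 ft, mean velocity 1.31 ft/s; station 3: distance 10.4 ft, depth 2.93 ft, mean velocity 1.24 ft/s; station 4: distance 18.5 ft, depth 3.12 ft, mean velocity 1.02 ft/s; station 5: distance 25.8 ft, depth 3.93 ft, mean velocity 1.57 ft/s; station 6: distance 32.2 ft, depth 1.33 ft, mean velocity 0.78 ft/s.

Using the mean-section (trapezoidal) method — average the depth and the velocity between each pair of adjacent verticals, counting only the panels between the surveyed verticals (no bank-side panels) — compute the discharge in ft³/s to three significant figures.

Panel 1-2: Δb = 5.8 ft, d̄ = (1.01+2.65)/2 = 1.83, v̄ = (0.68+1.31)/2 = 0.995 → q = 5.8×1.83×0.995 = 10.56 ft³/s
Panel 2-3: Δb = 2.3 ft, d̄ = (2.65+2.93)/2 = 2.79, v̄ = (1.31+1.24)/2 = 1.275 → q = 2.3×2.79×1.275 = 8.182 ft³/s
Panel 3-4: Δb = 8.1 ft, d̄ = (2.93+3.12)/2 = 3.025, v̄ = (1.24+1.02)/2 = 1.13 → q = 8.1×3.025×1.13 = 27.69 ft³/s
Panel 4-5: Δb = 7.3 ft, d̄ = (3.12+3.93)/2 = 3.525, v̄ = (1.02+1.57)/2 = 1.295 → q = 7.3×3.525×1.295 = 33.32 ft³/s
Panel 5-6: Δb = 6.4 ft, d̄ = (3.93+1.33)/2 = 2.63, v̄ = (1.57+0.78)/2 = 1.175 → q = 6.4×2.63×1.175 = 19.78 ft³/s
Q = Σ q = 99.53 ft³/s

99.5 ft³/s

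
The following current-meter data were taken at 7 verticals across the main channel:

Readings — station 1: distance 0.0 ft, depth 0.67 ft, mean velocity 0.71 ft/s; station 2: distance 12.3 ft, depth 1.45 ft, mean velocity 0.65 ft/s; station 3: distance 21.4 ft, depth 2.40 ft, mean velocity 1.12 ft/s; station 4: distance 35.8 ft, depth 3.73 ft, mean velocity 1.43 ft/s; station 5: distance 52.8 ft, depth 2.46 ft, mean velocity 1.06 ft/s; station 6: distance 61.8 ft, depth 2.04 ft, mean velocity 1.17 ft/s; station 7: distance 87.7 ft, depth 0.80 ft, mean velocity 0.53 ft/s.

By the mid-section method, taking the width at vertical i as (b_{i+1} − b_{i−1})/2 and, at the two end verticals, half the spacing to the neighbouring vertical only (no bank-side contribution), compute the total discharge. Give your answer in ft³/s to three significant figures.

209 ft³/s

w_1 = (12.3 − 0.0)/2 = 6.15 ft; q_1 = 0.71 × 0.67 × 6.15 = 2.926 ft³/s
w_2 = (21.4 − 0.0)/2 = 10.7 ft; q_2 = 0.65 × 1.45 × 10.7 = 10.08 ft³/s
w_3 = (35.8 − 12.3)/2 = 11.75 ft; q_3 = 1.12 × 2.40 × 11.75 = 31.58 ft³/s
w_4 = (52.8 − 21.4)/2 = 15.7 ft; q_4 = 1.43 × 3.73 × 15.7 = 83.74 ft³/s
w_5 = (61.8 − 35.8)/2 = 13 ft; q_5 = 1.06 × 2.46 × 13 = 33.90 ft³/s
w_6 = (87.7 − 52.8)/2 = 17.45 ft; q_6 = 1.17 × 2.04 × 17.45 = 41.65 ft³/s
w_7 = (87.7 − 61.8)/2 = 12.95 ft; q_7 = 0.53 × 0.80 × 12.95 = 5.491 ft³/s
Q = Σ qᵢ = 209.4 ft³/s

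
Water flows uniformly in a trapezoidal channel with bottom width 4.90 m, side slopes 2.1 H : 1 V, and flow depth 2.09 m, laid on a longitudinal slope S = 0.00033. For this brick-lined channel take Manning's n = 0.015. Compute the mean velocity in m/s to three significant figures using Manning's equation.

A = (b + z·y)·y = (4.90 + 2.1×2.09)×2.09 = 19.41 m²
P = b + 2y√(1+z²) = 4.90 + 2×2.09×√(1+2.1²) = 14.62 m
R = A/P = 19.41/14.62 = 1.328 m
Q = (1/n)·A·R^(2/3)·S^(1/2) = (1/0.015) × 19.41 × 1.328^(2/3) × 0.00033^(1/2) = 28.40 m³/s
V = Q/A = 28.40/19.41 = 1.463 m/s

1.46 m/s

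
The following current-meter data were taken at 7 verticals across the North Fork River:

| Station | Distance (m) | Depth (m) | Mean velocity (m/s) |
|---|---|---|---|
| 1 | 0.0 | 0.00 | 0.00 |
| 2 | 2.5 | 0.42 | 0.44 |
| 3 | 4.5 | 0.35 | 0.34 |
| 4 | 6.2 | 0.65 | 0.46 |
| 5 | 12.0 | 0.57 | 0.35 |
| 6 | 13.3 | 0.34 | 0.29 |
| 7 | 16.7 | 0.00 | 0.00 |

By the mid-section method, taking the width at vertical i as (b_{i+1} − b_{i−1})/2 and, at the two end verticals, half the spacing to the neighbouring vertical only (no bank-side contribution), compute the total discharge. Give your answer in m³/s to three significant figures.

2.70 m³/s

w_2 = (4.5 − 0.0)/2 = 2.25 m; q_2 = 0.44 × 0.42 × 2.25 = 0.4158 m³/s
w_3 = (6.2 − 2.5)/2 = 1.85 m; q_3 = 0.34 × 0.35 × 1.85 = 0.2202 m³/s
w_4 = (12.0 − 4.5)/2 = 3.75 m; q_4 = 0.46 × 0.65 × 3.75 = 1.121 m³/s
w_5 = (13.3 − 6.2)/2 = 3.55 m; q_5 = 0.35 × 0.57 × 3.55 = 0.7082 m³/s
w_6 = (16.7 − 12.0)/2 = 2.35 m; q_6 = 0.29 × 0.34 × 2.35 = 0.2317 m³/s
Stations 1, 7 contribute zero (depth or velocity is 0).
Q = Σ qᵢ = 2.697 m³/s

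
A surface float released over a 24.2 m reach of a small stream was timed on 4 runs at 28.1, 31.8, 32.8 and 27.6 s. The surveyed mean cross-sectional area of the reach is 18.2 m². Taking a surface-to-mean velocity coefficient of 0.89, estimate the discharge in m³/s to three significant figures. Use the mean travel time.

13.0 m³/s

t̄ = (28.1 + 31.8 + 32.8 + 27.6) / 4 = 30.075 s
v_surface = L / t̄ = 24.2 / 30.075 = 0.8047 m/s
v_mean = 0.89 × 0.8047 = 0.7161 m/s
Q = A × v_mean = 18.2 × 0.7161 = 13.03 m³/s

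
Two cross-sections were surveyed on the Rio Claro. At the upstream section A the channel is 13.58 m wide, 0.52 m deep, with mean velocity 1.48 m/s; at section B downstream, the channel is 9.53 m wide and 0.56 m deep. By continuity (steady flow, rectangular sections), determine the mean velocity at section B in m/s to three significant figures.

Q = A₁V₁ = (13.58×0.52) × 1.48 = 10.45 m³/s
A₂ = 9.53 × 0.56 = 5.337 m²
V₂ = Q/A₂ = 10.45/5.337 = 1.958 m/s

1.96 m/s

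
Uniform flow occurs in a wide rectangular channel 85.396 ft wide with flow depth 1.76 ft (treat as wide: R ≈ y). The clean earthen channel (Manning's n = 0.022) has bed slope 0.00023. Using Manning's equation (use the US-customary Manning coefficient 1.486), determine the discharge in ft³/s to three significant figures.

224 ft³/s

A = b·y = 85.396 × 1.76 = 150.3 ft²
Wide channel: R ≈ y = 1.76 ft
Q = (1.486/n)·A·R^(2/3)·S^(1/2) = (1.486/0.022) × 150.3 × 1.760^(2/3) × 0.00023^(1/2) = 224.4 ft³/s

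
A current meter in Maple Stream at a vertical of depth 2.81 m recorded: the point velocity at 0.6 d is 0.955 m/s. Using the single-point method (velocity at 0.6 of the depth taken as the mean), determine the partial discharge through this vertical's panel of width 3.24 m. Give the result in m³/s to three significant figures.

8.69 m³/s

v̄ = v₀.₆ = 0.955 m/s
q = v̄ × d × w = 0.9550 × 2.81 × 3.24 = 8.695 m³/s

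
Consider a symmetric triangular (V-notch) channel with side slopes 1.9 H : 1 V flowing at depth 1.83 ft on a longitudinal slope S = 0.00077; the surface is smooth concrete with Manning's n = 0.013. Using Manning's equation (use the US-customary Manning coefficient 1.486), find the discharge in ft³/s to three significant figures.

17.5 ft³/s

A = z·y² = 1.9×1.83² = 6.363 ft²
P = 2y√(1+z²) = 2×1.83×√(1+1.9²) = 7.858 ft
R = A/P = 6.363/7.858 = 0.8097 ft
Q = (1.486/n)·A·R^(2/3)·S^(1/2) = (1.486/0.013) × 6.363 × 0.8097^(2/3) × 0.00077^(1/2) = 17.53 ft³/s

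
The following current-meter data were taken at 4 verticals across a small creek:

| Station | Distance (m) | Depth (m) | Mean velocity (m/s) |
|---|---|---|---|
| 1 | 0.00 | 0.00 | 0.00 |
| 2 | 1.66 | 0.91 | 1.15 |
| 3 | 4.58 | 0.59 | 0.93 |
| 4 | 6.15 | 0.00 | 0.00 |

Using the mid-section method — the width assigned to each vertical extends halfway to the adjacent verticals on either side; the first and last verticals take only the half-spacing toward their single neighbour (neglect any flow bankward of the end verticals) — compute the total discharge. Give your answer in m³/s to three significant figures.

w_2 = (4.58 − 0.00)/2 = 2.29 m; q_2 = 1.15 × 0.91 × 2.29 = 2.396 m³/s
w_3 = (6.15 − 1.66)/2 = 2.245 m; q_3 = 0.93 × 0.59 × 2.245 = 1.232 m³/s
Stations 1, 4 contribute zero (depth or velocity is 0).
Q = Σ qᵢ = 3.628 m³/s

3.63 m³/s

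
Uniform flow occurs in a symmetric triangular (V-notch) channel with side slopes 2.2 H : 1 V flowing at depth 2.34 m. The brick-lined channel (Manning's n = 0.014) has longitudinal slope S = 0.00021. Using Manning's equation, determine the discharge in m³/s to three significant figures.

A = z·y² = 2.2×2.34² = 12.05 m²
P = 2y√(1+z²) = 2×2.34×√(1+2.2²) = 11.31 m
R = A/P = 12.05/11.31 = 1.065 m
Q = (1/n)·A·R^(2/3)·S^(1/2) = (1/0.014) × 12.05 × 1.065^(2/3) × 0.00021^(1/2) = 13.00 m³/s

13.0 m³/s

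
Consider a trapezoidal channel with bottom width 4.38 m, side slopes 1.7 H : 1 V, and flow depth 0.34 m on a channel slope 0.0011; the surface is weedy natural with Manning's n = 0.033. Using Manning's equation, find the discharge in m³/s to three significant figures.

A = (b + z·y)·y = (4.38 + 1.7×0.34)×0.34 = 1.686 m²
P = b + 2y√(1+z²) = 4.38 + 2×0.34×√(1+1.7²) = 5.721 m
R = A/P = 1.686/5.721 = 0.2946 m
Q = (1/n)·A·R^(2/3)·S^(1/2) = (1/0.033) × 1.686 × 0.2946^(2/3) × 0.0011^(1/2) = 0.7502 m³/s

0.750 m³/s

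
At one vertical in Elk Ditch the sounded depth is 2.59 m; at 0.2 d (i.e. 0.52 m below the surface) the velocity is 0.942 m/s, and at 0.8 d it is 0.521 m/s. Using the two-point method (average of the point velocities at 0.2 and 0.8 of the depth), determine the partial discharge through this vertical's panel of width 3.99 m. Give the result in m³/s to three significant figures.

7.56 m³/s

v̄ = (0.942 + 0.521) / 2 = 0.7315 m/s
q = v̄ × d × w = 0.7315 × 2.59 × 3.99 = 7.559 m³/s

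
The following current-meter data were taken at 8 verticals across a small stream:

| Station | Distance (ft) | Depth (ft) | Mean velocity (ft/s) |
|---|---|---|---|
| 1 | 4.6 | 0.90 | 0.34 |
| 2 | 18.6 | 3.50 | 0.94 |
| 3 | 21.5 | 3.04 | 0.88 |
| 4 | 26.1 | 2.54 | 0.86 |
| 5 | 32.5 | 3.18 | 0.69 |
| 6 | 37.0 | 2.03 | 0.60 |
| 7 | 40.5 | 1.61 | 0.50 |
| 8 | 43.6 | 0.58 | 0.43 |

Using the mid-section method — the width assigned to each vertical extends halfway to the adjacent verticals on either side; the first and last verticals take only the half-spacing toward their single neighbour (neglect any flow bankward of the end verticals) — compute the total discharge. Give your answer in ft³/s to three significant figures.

w_1 = (18.6 − 4.6)/2 = 7 ft; q_1 = 0.34 × 0.90 × 7 = 2.142 ft³/s
w_2 = (21.5 − 4.6)/2 = 8.45 ft; q_2 = 0.94 × 3.50 × 8.45 = 27.80 ft³/s
w_3 = (26.1 − 18.6)/2 = 3.75 ft; q_3 = 0.88 × 3.04 × 3.75 = 10.03 ft³/s
w_4 = (32.5 − 21.5)/2 = 5.5 ft; q_4 = 0.86 × 2.54 × 5.5 = 12.01 ft³/s
w_5 = (37.0 − 26.1)/2 = 5.45 ft; q_5 = 0.69 × 3.18 × 5.45 = 11.96 ft³/s
w_6 = (40.5 − 32.5)/2 = 4 ft; q_6 = 0.60 × 2.03 × 4 = 4.872 ft³/s
w_7 = (43.6 − 37.0)/2 = 3.3 ft; q_7 = 0.50 × 1.61 × 3.3 = 2.657 ft³/s
w_8 = (43.6 − 40.5)/2 = 1.55 ft; q_8 = 0.43 × 0.58 × 1.55 = 0.3866 ft³/s
Q = Σ qᵢ = 71.86 ft³/s

71.9 ft³/s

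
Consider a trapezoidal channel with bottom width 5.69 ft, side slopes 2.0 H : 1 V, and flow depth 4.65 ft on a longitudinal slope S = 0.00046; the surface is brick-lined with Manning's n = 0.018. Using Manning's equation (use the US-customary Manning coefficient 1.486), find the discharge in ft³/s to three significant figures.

A = (b + z·y)·y = (5.69 + 2.0×4.65)×4.65 = 69.70 ft²
P = b + 2y√(1+z²) = 5.69 + 2×4.65×√(1+2.0²) = 26.49 ft
R = A/P = 69.70/26.49 = 2.632 ft
Q = (1.486/n)·A·R^(2/3)·S^(1/2) = (1.486/0.018) × 69.70 × 2.632^(2/3) × 0.00046^(1/2) = 235.3 ft³/s

235 ft³/s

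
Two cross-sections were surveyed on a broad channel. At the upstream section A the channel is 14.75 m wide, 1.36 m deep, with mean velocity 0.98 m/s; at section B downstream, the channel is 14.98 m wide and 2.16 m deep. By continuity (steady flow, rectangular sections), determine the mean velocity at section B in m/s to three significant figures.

0.608 m/s

Q = A₁V₁ = (14.75×1.36) × 0.98 = 19.66 m³/s
A₂ = 14.98 × 2.16 = 32.36 m²
V₂ = Q/A₂ = 19.66/32.36 = 0.6076 m/s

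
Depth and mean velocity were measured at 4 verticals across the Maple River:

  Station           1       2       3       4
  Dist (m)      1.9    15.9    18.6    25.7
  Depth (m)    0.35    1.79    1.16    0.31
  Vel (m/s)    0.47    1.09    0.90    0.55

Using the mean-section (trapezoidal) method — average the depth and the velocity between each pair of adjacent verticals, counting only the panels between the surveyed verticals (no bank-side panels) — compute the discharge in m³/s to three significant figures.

Panel 1-2: Δb = 14 m, d̄ = (0.35+1.79)/2 = 1.07, v̄ = (0.47+1.09)/2 = 0.78 → q = 14×1.07×0.78 = 11.68 m³/s
Panel 2-3: Δb = 2.7 m, d̄ = (1.79+1.16)/2 = 1.475, v̄ = (1.09+0.90)/2 = 0.995 → q = 2.7×1.475×0.995 = 3.963 m³/s
Panel 3-4: Δb = 7.1 m, d̄ = (1.16+0.31)/2 = 0.735, v̄ = (0.90+0.55)/2 = 0.725 → q = 7.1×0.735×0.725 = 3.783 m³/s
Q = Σ q = 19.43 m³/s

19.4 m³/s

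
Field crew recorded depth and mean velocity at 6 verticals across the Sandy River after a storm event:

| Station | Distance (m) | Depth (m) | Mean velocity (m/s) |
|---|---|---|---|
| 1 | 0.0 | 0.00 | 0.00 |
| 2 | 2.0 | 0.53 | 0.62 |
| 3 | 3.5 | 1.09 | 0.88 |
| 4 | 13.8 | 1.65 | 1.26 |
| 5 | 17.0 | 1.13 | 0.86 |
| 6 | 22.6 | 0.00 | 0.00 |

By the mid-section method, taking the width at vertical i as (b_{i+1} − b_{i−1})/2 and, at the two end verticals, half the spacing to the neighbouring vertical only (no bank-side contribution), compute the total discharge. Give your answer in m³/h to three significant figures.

w_2 = (3.5 − 0.0)/2 = 1.75 m; q_2 = 0.62 × 0.53 × 1.75 = 0.5751 m³/s
w_3 = (13.8 − 2.0)/2 = 5.9 m; q_3 = 0.88 × 1.09 × 5.9 = 5.659 m³/s
w_4 = (17.0 − 3.5)/2 = 6.75 m; q_4 = 1.26 × 1.65 × 6.75 = 14.03 m³/s
w_5 = (22.6 − 13.8)/2 = 4.4 m; q_5 = 0.86 × 1.13 × 4.4 = 4.276 m³/s
Stations 1, 6 contribute zero (depth or velocity is 0).
Q = Σ qᵢ = 24.54 m³/s
= 24.54 × 3600 = 88360 m³/h

88400 m³/h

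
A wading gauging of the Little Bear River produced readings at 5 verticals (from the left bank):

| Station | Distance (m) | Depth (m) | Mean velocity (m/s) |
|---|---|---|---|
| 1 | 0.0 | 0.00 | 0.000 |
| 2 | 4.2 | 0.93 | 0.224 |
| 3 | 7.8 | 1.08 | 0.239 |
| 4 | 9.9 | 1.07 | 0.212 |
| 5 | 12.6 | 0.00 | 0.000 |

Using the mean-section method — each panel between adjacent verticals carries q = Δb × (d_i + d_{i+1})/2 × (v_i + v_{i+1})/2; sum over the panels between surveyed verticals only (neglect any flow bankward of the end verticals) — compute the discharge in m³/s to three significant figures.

Panel 1-2: Δb = 4.2 m, d̄ = (0.00+0.93)/2 = 0.465, v̄ = (0.000+0.224)/2 = 0.112 → q = 4.2×0.465×0.112 = 0.2187 m³/s
Panel 2-3: Δb = 3.6 m, d̄ = (0.93+1.08)/2 = 1.005, v̄ = (0.224+0.239)/2 = 0.2315 → q = 3.6×1.005×0.2315 = 0.8376 m³/s
Panel 3-4: Δb = 2.1 m, d̄ = (1.08+1.07)/2 = 1.075, v̄ = (0.239+0.212)/2 = 0.2255 → q = 2.1×1.075×0.2255 = 0.5091 m³/s
Panel 4-5: Δb = 2.7 m, d̄ = (1.07+0.00)/2 = 0.535, v̄ = (0.212+0.000)/2 = 0.106 → q = 2.7×0.535×0.106 = 0.1531 m³/s
Q = Σ q = 1.718 m³/s

1.72 m³/s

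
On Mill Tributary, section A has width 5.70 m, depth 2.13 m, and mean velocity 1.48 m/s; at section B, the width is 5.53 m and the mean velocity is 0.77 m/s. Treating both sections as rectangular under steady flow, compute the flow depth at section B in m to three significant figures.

Q = A₁V₁ = (5.70×2.13) × 1.48 = 17.97 m³/s
d₂ = Q/(b₂ V₂) = 17.97/(5.53×0.77) = 4.220 m

4.22 m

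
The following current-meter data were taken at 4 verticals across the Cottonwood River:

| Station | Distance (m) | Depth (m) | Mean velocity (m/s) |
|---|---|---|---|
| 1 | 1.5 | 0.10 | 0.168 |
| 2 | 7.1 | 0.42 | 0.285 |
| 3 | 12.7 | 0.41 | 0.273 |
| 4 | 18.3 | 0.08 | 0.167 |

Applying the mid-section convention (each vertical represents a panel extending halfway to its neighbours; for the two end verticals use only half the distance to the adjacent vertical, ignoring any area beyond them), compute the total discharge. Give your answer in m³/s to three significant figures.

w_1 = (7.1 − 1.5)/2 = 2.8 m; q_1 = 0.168 × 0.10 × 2.8 = 0.04704 m³/s
w_2 = (12.7 − 1.5)/2 = 5.6 m; q_2 = 0.285 × 0.42 × 5.6 = 0.6703 m³/s
w_3 = (18.3 − 7.1)/2 = 5.6 m; q_3 = 0.273 × 0.41 × 5.6 = 0.6268 m³/s
w_4 = (18.3 − 12.7)/2 = 2.8 m; q_4 = 0.167 × 0.08 × 2.8 = 0.03741 m³/s
Q = Σ qᵢ = 1.382 m³/s

1.38 m³/s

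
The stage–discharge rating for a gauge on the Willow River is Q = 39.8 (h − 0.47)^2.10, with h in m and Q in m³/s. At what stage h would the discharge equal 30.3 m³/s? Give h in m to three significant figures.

1.35 m

h − h₀ = (Q/C)^(1/b) = (30.3/39.8)^(1/2.10) = 0.8782 m
h = 0.47 + 0.8782 = 1.348 m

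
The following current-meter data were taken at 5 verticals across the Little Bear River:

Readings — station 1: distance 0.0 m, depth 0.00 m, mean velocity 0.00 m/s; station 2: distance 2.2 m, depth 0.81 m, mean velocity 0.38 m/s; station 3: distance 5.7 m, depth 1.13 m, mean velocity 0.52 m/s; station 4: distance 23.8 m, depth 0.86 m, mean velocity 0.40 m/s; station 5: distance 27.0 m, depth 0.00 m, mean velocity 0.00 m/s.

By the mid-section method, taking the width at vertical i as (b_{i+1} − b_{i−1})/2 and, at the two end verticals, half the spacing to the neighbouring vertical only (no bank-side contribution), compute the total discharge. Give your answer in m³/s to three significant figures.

10.9 m³/s

w_2 = (5.7 − 0.0)/2 = 2.85 m; q_2 = 0.38 × 0.81 × 2.85 = 0.8772 m³/s
w_3 = (23.8 − 2.2)/2 = 10.8 m; q_3 = 0.52 × 1.13 × 10.8 = 6.346 m³/s
w_4 = (27.0 − 5.7)/2 = 10.65 m; q_4 = 0.40 × 0.86 × 10.65 = 3.664 m³/s
Stations 1, 5 contribute zero (depth or velocity is 0).
Q = Σ qᵢ = 10.89 m³/s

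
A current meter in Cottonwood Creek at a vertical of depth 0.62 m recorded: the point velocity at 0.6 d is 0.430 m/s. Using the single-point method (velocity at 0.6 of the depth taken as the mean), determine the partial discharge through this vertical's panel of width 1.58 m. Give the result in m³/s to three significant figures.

0.421 m³/s

v̄ = v₀.₆ = 0.430 m/s
q = v̄ × d × w = 0.4300 × 0.62 × 1.58 = 0.4212 m³/s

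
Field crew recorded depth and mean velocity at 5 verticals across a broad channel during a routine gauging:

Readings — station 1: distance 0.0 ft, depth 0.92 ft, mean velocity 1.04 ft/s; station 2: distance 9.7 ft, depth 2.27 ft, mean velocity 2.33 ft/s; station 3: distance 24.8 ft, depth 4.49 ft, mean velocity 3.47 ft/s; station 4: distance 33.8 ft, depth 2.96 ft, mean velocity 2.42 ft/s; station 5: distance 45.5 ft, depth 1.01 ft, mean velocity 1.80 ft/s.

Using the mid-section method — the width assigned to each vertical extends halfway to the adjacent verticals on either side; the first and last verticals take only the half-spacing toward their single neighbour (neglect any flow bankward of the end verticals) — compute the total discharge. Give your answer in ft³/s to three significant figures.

343 ft³/s

w_1 = (9.7 − 0.0)/2 = 4.85 ft; q_1 = 1.04 × 0.92 × 4.85 = 4.640 ft³/s
w_2 = (24.8 − 0.0)/2 = 12.4 ft; q_2 = 2.33 × 2.27 × 12.4 = 65.58 ft³/s
w_3 = (33.8 − 9.7)/2 = 12.05 ft; q_3 = 3.47 × 4.49 × 12.05 = 187.7 ft³/s
w_4 = (45.5 − 24.8)/2 = 10.35 ft; q_4 = 2.42 × 2.96 × 10.35 = 74.14 ft³/s
w_5 = (45.5 − 33.8)/2 = 5.85 ft; q_5 = 1.80 × 1.01 × 5.85 = 10.64 ft³/s
Q = Σ qᵢ = 342.7 ft³/s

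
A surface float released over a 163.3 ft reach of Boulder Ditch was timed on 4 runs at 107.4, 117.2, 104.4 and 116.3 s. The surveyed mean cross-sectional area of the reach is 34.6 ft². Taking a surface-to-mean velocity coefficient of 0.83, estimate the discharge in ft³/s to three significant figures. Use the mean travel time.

t̄ = (107.4 + 117.2 + 104.4 + 116.3) / 4 = 111.325 s
v_surface = L / t̄ = 163.3 / 111.325 = 1.467 ft/s
v_mean = 0.83 × 1.467 = 1.218 ft/s
Q = A × v_mean = 34.6 × 1.218 = 42.13 ft³/s

42.1 ft³/s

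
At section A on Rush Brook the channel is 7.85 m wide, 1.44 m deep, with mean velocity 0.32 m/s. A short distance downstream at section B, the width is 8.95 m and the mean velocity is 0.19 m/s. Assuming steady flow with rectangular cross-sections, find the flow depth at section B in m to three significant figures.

2.13 m

Q = A₁V₁ = (7.85×1.44) × 0.32 = 3.617 m³/s
d₂ = Q/(b₂ V₂) = 3.617/(8.95×0.19) = 2.127 m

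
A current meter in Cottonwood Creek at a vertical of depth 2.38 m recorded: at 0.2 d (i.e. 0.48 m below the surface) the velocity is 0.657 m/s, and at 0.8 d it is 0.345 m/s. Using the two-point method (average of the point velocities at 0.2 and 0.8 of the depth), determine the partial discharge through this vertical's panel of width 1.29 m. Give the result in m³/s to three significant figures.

v̄ = (0.657 + 0.345) / 2 = 0.5010 m/s
q = v̄ × d × w = 0.5010 × 2.38 × 1.29 = 1.538 m³/s

1.54 m³/s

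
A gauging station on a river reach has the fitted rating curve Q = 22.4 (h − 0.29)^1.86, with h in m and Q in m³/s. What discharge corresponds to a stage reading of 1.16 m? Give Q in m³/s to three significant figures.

Q = 22.4 × (1.16 − 0.29)^1.86 = 22.4 × 0.87^1.86 = 17.29 m³/s

17.3 m³/s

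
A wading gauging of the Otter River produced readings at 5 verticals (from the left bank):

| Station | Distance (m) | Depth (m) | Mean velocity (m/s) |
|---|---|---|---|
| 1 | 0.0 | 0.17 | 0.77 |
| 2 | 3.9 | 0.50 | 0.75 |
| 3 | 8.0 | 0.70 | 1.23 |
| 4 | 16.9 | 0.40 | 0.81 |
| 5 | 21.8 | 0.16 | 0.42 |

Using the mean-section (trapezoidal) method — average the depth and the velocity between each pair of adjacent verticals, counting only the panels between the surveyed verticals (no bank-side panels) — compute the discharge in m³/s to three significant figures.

Panel 1-2: Δb = 3.9 m, d̄ = (0.17+0.50)/2 = 0.335, v̄ = (0.77+0.75)/2 = 0.76 → q = 3.9×0.335×0.76 = 0.9929 m³/s
Panel 2-3: Δb = 4.1 m, d̄ = (0.50+0.70)/2 = 0.6, v̄ = (0.75+1.23)/2 = 0.99 → q = 4.1×0.6×0.99 = 2.435 m³/s
Panel 3-4: Δb = 8.9 m, d̄ = (0.70+0.40)/2 = 0.55, v̄ = (1.23+0.81)/2 = 1.02 → q = 8.9×0.55×1.02 = 4.993 m³/s
Panel 4-5: Δb = 4.9 m, d̄ = (0.40+0.16)/2 = 0.28, v̄ = (0.81+0.42)/2 = 0.615 → q = 4.9×0.28×0.615 = 0.8438 m³/s
Q = Σ q = 9.265 m³/s

9.27 m³/s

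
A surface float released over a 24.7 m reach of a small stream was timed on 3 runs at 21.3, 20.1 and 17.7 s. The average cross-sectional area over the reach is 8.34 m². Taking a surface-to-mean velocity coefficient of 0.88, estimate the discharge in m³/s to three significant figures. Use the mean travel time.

t̄ = (21.3 + 20.1 + 17.7) / 3 = 19.7 s
v_surface = L / t̄ = 24.7 / 19.7 = 1.254 m/s
v_mean = 0.88 × 1.254 = 1.103 m/s
Q = A × v_mean = 8.34 × 1.103 = 9.202 m³/s

9.20 m³/s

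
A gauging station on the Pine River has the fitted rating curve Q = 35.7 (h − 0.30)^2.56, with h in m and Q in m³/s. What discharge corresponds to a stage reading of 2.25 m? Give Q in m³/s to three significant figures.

197 m³/s

Q = 35.7 × (2.25 − 0.30)^2.56 = 35.7 × 1.95^2.56 = 197.3 m³/s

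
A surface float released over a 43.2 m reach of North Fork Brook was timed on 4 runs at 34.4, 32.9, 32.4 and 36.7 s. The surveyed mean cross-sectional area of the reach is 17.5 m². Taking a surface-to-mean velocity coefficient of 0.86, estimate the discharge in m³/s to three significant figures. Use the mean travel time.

t̄ = (34.4 + 32.9 + 32.4 + 36.7) / 4 = 34.1 s
v_surface = L / t̄ = 43.2 / 34.1 = 1.267 m/s
v_mean = 0.86 × 1.267 = 1.090 m/s
Q = A × v_mean = 17.5 × 1.090 = 19.07 m³/s

19.1 m³/s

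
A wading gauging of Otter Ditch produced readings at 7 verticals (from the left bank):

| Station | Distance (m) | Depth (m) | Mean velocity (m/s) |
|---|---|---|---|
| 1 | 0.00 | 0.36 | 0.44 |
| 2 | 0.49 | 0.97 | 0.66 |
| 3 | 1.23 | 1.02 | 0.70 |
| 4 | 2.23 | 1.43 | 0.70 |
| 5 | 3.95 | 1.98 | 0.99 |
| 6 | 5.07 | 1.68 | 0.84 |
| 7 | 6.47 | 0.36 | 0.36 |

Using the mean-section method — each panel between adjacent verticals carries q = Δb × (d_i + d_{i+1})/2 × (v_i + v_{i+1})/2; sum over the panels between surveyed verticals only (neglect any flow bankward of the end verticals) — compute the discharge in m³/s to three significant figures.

6.75 m³/s

Panel 1-2: Δb = 0.49 m, d̄ = (0.36+0.97)/2 = 0.665, v̄ = (0.44+0.66)/2 = 0.55 → q = 0.49×0.665×0.55 = 0.1792 m³/s
Panel 2-3: Δb = 0.74 m, d̄ = (0.97+1.02)/2 = 0.995, v̄ = (0.66+0.70)/2 = 0.68 → q = 0.74×0.995×0.68 = 0.5007 m³/s
Panel 3-4: Δb = 1 m, d̄ = (1.02+1.43)/2 = 1.225, v̄ = (0.70+0.70)/2 = 0.7 → q = 1×1.225×0.7 = 0.8575 m³/s
Panel 4-5: Δb = 1.72 m, d̄ = (1.43+1.98)/2 = 1.705, v̄ = (0.70+0.99)/2 = 0.845 → q = 1.72×1.705×0.845 = 2.478 m³/s
Panel 5-6: Δb = 1.12 m, d̄ = (1.98+1.68)/2 = 1.83, v̄ = (0.99+0.84)/2 = 0.915 → q = 1.12×1.83×0.915 = 1.875 m³/s
Panel 6-7: Δb = 1.4 m, d̄ = (1.68+0.36)/2 = 1.02, v̄ = (0.84+0.36)/2 = 0.6 → q = 1.4×1.02×0.6 = 0.8568 m³/s
Q = Σ q = 6.748 m³/s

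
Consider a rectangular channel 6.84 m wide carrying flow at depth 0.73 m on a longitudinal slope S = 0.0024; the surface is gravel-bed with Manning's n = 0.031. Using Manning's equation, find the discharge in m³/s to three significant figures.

5.62 m³/s

A = b·y = 6.84 × 0.73 = 4.993 m²
P = b + 2y = 6.84 + 2×0.73 = 8.300 m
R = A/P = 4.993/8.300 = 0.6016 m
Q = (1/n)·A·R^(2/3)·S^(1/2) = (1/0.031) × 4.993 × 0.6016^(2/3) × 0.0024^(1/2) = 5.623 m³/s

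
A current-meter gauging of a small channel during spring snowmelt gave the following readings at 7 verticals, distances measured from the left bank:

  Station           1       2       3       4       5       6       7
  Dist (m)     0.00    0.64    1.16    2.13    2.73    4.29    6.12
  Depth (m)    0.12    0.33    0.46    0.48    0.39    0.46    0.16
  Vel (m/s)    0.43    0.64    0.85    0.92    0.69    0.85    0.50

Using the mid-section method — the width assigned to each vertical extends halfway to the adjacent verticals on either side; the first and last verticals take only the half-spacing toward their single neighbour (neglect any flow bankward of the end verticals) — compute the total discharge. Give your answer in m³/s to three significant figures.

1.80 m³/s

w_1 = (0.64 − 0.00)/2 = 0.32 m; q_1 = 0.43 × 0.12 × 0.32 = 0.01651 m³/s
w_2 = (1.16 − 0.00)/2 = 0.58 m; q_2 = 0.64 × 0.33 × 0.58 = 0.1225 m³/s
w_3 = (2.13 − 0.64)/2 = 0.745 m; q_3 = 0.85 × 0.46 × 0.745 = 0.2913 m³/s
w_4 = (2.73 − 1.16)/2 = 0.785 m; q_4 = 0.92 × 0.48 × 0.785 = 0.3467 m³/s
w_5 = (4.29 − 2.13)/2 = 1.08 m; q_5 = 0.69 × 0.39 × 1.08 = 0.2906 m³/s
w_6 = (6.12 − 2.73)/2 = 1.695 m; q_6 = 0.85 × 0.46 × 1.695 = 0.6627 m³/s
w_7 = (6.12 − 4.29)/2 = 0.915 m; q_7 = 0.50 × 0.16 × 0.915 = 0.07320 m³/s
Q = Σ qᵢ = 1.804 m³/s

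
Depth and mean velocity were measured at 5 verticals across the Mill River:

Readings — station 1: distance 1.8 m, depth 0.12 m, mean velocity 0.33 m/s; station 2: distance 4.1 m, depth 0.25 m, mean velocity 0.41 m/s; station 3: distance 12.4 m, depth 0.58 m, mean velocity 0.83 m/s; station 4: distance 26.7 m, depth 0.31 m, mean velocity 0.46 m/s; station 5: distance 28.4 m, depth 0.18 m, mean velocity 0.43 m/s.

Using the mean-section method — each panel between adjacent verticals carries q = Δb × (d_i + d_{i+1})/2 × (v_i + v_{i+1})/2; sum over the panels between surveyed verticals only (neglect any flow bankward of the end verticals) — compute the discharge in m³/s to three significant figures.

Panel 1-2: Δb = 2.3 m, d̄ = (0.12+0.25)/2 = 0.185, v̄ = (0.33+0.41)/2 = 0.37 → q = 2.3×0.185×0.37 = 0.1574 m³/s
Panel 2-3: Δb = 8.3 m, d̄ = (0.25+0.58)/2 = 0.415, v̄ = (0.41+0.83)/2 = 0.62 → q = 8.3×0.415×0.62 = 2.136 m³/s
Panel 3-4: Δb = 14.3 m, d̄ = (0.58+0.31)/2 = 0.445, v̄ = (0.83+0.46)/2 = 0.645 → q = 14.3×0.445×0.645 = 4.104 m³/s
Panel 4-5: Δb = 1.7 m, d̄ = (0.31+0.18)/2 = 0.245, v̄ = (0.46+0.43)/2 = 0.445 → q = 1.7×0.245×0.445 = 0.1853 m³/s
Q = Σ q = 6.583 m³/s

6.58 m³/s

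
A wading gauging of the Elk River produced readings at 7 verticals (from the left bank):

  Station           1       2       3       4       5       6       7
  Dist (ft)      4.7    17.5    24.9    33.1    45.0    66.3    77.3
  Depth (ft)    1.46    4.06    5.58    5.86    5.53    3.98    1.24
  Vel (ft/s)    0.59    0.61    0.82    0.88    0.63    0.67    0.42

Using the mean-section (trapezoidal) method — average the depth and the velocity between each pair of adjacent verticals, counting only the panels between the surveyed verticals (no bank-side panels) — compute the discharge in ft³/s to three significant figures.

219 ft³/s

Panel 1-2: Δb = 12.8 ft, d̄ = (1.46+4.06)/2 = 2.76, v̄ = (0.59+0.61)/2 = 0.6 → q = 12.8×2.76×0.6 = 21.20 ft³/s
Panel 2-3: Δb = 7.4 ft, d̄ = (4.06+5.58)/2 = 4.82, v̄ = (0.61+0.82)/2 = 0.715 → q = 7.4×4.82×0.715 = 25.50 ft³/s
Panel 3-4: Δb = 8.2 ft, d̄ = (5.58+5.86)/2 = 5.72, v̄ = (0.82+0.88)/2 = 0.85 → q = 8.2×5.72×0.85 = 39.87 ft³/s
Panel 4-5: Δb = 11.9 ft, d̄ = (5.86+5.53)/2 = 5.695, v̄ = (0.88+0.63)/2 = 0.755 → q = 11.9×5.695×0.755 = 51.17 ft³/s
Panel 5-6: Δb = 21.3 ft, d̄ = (5.53+3.98)/2 = 4.755, v̄ = (0.63+0.67)/2 = 0.65 → q = 21.3×4.755×0.65 = 65.83 ft³/s
Panel 6-7: Δb = 11 ft, d̄ = (3.98+1.24)/2 = 2.61, v̄ = (0.67+0.42)/2 = 0.545 → q = 11×2.61×0.545 = 15.65 ft³/s
Q = Σ q = 219.2 ft³/s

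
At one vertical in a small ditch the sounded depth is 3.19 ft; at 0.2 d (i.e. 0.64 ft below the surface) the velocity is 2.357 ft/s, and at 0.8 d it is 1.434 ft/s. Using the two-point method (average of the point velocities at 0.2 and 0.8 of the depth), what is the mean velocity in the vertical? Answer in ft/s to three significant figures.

1.90 ft/s

v̄ = (2.357 + 1.434) / 2 = 1.896 ft/s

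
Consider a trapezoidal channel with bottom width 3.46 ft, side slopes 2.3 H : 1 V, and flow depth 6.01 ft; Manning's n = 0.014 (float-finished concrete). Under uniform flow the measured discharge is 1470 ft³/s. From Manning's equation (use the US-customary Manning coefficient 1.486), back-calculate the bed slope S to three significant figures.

0.00395

A = (b + z·y)·y = (3.46 + 2.3×6.01)×6.01 = 103.9 ft²
P = b + 2y√(1+z²) = 3.46 + 2×6.01×√(1+2.3²) = 33.61 ft
R = A/P = 103.9/33.61 = 3.091 ft
S = (Q·n / (1.486·A·R^(2/3)))² = (1470×0.014 / (1.486×103.9×2.122))² = 0.003948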